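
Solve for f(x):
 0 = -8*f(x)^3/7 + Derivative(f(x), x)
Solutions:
 f(x) = -sqrt(14)*sqrt(-1/(C1 + 8*x))/2
 f(x) = sqrt(14)*sqrt(-1/(C1 + 8*x))/2


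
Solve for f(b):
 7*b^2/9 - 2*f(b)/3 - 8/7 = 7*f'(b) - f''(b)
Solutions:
 f(b) = C1*exp(b*(21 - sqrt(465))/6) + C2*exp(b*(21 + sqrt(465))/6) + 7*b^2/6 - 49*b/2 + 7253/28


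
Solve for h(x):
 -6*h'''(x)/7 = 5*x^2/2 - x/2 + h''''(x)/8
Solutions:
 h(x) = C1 + C2*x + C3*x^2 + C4*exp(-48*x/7) - 7*x^5/144 + 413*x^4/6912 - 2891*x^3/82944


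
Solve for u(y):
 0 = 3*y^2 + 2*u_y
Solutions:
 u(y) = C1 - y^3/2


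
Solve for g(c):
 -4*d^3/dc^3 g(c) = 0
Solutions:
 g(c) = C1 + C2*c + C3*c^2


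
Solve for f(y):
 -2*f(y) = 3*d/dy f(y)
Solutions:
 f(y) = C1*exp(-2*y/3)


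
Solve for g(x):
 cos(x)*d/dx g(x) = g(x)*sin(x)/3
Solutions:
 g(x) = C1/cos(x)^(1/3)


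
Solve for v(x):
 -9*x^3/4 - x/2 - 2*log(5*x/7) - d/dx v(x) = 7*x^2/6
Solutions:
 v(x) = C1 - 9*x^4/16 - 7*x^3/18 - x^2/4 - 2*x*log(x) - 2*x*log(5) + 2*x + 2*x*log(7)


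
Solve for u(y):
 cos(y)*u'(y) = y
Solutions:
 u(y) = C1 + Integral(y/cos(y), y)


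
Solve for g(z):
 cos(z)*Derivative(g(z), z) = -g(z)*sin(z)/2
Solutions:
 g(z) = C1*sqrt(cos(z))


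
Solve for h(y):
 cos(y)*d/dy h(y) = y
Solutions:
 h(y) = C1 + Integral(y/cos(y), y)


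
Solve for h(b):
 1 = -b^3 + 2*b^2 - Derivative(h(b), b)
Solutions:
 h(b) = C1 - b^4/4 + 2*b^3/3 - b


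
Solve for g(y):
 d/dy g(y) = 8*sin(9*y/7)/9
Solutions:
 g(y) = C1 - 56*cos(9*y/7)/81


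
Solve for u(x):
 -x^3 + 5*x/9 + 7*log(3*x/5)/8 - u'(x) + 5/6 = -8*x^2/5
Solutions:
 u(x) = C1 - x^4/4 + 8*x^3/15 + 5*x^2/18 + 7*x*log(x)/8 - 7*x*log(5)/8 - x/24 + 7*x*log(3)/8


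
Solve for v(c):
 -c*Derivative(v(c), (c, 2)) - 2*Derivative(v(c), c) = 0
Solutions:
 v(c) = C1 + C2/c


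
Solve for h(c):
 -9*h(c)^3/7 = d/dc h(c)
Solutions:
 h(c) = -sqrt(14)*sqrt(-1/(C1 - 9*c))/2
 h(c) = sqrt(14)*sqrt(-1/(C1 - 9*c))/2


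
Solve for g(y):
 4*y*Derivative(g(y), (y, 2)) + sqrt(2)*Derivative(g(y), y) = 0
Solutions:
 g(y) = C1 + C2*y^(1 - sqrt(2)/4)


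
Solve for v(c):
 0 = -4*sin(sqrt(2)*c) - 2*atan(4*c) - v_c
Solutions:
 v(c) = C1 - 2*c*atan(4*c) + log(16*c^2 + 1)/4 + 2*sqrt(2)*cos(sqrt(2)*c)


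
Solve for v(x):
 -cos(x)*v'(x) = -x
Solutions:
 v(x) = C1 + Integral(x/cos(x), x)


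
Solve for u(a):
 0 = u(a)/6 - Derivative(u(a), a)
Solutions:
 u(a) = C1*exp(a/6)


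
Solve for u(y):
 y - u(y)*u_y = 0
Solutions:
 u(y) = -sqrt(C1 + y^2)
 u(y) = sqrt(C1 + y^2)


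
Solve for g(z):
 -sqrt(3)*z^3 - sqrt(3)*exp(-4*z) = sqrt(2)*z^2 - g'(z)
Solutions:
 g(z) = C1 + sqrt(3)*z^4/4 + sqrt(2)*z^3/3 - sqrt(3)*exp(-4*z)/4


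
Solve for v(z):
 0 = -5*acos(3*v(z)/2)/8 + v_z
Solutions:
 Integral(1/acos(3*_y/2), (_y, v(z))) = C1 + 5*z/8


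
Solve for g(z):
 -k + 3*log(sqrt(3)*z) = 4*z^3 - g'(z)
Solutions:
 g(z) = C1 + k*z + z^4 - 3*z*log(z) - 3*z*log(3)/2 + 3*z


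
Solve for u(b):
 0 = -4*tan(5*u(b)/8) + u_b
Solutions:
 u(b) = -8*asin(C1*exp(5*b/2))/5 + 8*pi/5
 u(b) = 8*asin(C1*exp(5*b/2))/5


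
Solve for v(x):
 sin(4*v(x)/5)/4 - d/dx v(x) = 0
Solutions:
 -x/4 + 5*log(cos(4*v(x)/5) - 1)/8 - 5*log(cos(4*v(x)/5) + 1)/8 = C1


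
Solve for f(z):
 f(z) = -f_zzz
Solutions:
 f(z) = C3*exp(-z) + (C1*sin(sqrt(3)*z/2) + C2*cos(sqrt(3)*z/2))*exp(z/2)


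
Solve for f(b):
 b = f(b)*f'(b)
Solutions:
 f(b) = -sqrt(C1 + b^2)
 f(b) = sqrt(C1 + b^2)


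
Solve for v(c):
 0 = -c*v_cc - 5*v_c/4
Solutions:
 v(c) = C1 + C2/c^(1/4)


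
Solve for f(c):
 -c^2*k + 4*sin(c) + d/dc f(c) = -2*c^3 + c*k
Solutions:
 f(c) = C1 - c^4/2 + c^3*k/3 + c^2*k/2 + 4*cos(c)


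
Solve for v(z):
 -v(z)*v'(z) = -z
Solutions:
 v(z) = -sqrt(C1 + z^2)
 v(z) = sqrt(C1 + z^2)


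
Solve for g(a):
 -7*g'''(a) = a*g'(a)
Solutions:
 g(a) = C1 + Integral(C2*airyai(-7^(2/3)*a/7) + C3*airybi(-7^(2/3)*a/7), a)


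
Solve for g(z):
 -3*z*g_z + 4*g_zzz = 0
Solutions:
 g(z) = C1 + Integral(C2*airyai(6^(1/3)*z/2) + C3*airybi(6^(1/3)*z/2), z)


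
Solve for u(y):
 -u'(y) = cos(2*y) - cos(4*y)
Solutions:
 u(y) = C1 - sin(2*y)/2 + sin(4*y)/4


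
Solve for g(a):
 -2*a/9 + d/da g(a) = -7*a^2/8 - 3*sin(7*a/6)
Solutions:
 g(a) = C1 - 7*a^3/24 + a^2/9 + 18*cos(7*a/6)/7


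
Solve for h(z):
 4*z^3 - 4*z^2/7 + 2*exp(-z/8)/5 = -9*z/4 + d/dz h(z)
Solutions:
 h(z) = C1 + z^4 - 4*z^3/21 + 9*z^2/8 - 16*exp(-z/8)/5


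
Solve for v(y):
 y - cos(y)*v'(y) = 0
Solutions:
 v(y) = C1 + Integral(y/cos(y), y)


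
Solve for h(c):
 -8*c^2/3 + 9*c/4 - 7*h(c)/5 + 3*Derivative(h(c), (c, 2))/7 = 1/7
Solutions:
 h(c) = C1*exp(-7*sqrt(15)*c/15) + C2*exp(7*sqrt(15)*c/15) - 40*c^2/21 + 45*c/28 - 435/343


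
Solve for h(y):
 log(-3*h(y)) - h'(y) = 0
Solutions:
 -Integral(1/(log(-_y) + log(3)), (_y, h(y))) = C1 - y


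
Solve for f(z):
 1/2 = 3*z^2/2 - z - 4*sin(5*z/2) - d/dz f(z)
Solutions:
 f(z) = C1 + z^3/2 - z^2/2 - z/2 + 8*cos(5*z/2)/5


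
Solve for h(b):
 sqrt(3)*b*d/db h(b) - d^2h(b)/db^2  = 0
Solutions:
 h(b) = C1 + C2*erfi(sqrt(2)*3^(1/4)*b/2)


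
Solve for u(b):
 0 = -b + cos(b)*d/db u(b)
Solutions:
 u(b) = C1 + Integral(b/cos(b), b)


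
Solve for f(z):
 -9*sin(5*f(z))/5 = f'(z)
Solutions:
 f(z) = -acos((-C1 - exp(18*z))/(C1 - exp(18*z)))/5 + 2*pi/5
 f(z) = acos((-C1 - exp(18*z))/(C1 - exp(18*z)))/5


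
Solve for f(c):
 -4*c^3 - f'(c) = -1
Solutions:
 f(c) = C1 - c^4 + c


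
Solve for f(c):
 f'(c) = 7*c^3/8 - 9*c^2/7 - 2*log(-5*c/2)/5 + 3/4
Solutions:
 f(c) = C1 + 7*c^4/32 - 3*c^3/7 - 2*c*log(-c)/5 + c*(-8*log(5) + 8*log(2) + 23)/20


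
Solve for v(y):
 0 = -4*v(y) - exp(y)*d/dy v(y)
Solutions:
 v(y) = C1*exp(4*exp(-y))


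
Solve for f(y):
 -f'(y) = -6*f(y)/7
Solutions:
 f(y) = C1*exp(6*y/7)


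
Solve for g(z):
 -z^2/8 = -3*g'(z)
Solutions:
 g(z) = C1 + z^3/72


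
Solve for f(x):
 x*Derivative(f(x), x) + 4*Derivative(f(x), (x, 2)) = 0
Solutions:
 f(x) = C1 + C2*erf(sqrt(2)*x/4)


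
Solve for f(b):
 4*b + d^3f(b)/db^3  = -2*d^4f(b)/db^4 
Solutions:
 f(b) = C1 + C2*b + C3*b^2 + C4*exp(-b/2) - b^4/6 + 4*b^3/3


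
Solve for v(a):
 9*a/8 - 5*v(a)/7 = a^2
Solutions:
 v(a) = 7*a*(9 - 8*a)/40


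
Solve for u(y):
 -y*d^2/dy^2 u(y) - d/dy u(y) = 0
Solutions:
 u(y) = C1 + C2*log(y)


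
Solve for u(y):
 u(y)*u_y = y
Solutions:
 u(y) = -sqrt(C1 + y^2)
 u(y) = sqrt(C1 + y^2)


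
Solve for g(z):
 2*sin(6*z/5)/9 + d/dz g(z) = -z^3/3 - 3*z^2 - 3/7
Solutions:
 g(z) = C1 - z^4/12 - z^3 - 3*z/7 + 5*cos(6*z/5)/27


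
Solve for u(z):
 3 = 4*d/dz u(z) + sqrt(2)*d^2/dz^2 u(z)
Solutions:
 u(z) = C1 + C2*exp(-2*sqrt(2)*z) + 3*z/4


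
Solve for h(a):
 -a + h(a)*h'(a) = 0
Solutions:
 h(a) = -sqrt(C1 + a^2)
 h(a) = sqrt(C1 + a^2)


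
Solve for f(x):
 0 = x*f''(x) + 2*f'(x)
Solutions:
 f(x) = C1 + C2/x


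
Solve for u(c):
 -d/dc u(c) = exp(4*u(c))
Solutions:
 u(c) = log(-I*(1/(C1 + 4*c))^(1/4))
 u(c) = log(I*(1/(C1 + 4*c))^(1/4))
 u(c) = log(-(1/(C1 + 4*c))^(1/4))
 u(c) = log(1/(C1 + 4*c))/4


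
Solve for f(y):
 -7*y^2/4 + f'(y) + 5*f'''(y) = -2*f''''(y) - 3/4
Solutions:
 f(y) = C1 + C2*exp(y*(-10 + 25/(12*sqrt(114) + 179)^(1/3) + (12*sqrt(114) + 179)^(1/3))/12)*sin(sqrt(3)*y*(-(12*sqrt(114) + 179)^(1/3) + 25/(12*sqrt(114) + 179)^(1/3))/12) + C3*exp(y*(-10 + 25/(12*sqrt(114) + 179)^(1/3) + (12*sqrt(114) + 179)^(1/3))/12)*cos(sqrt(3)*y*(-(12*sqrt(114) + 179)^(1/3) + 25/(12*sqrt(114) + 179)^(1/3))/12) + C4*exp(-y*(25/(12*sqrt(114) + 179)^(1/3) + 5 + (12*sqrt(114) + 179)^(1/3))/6) + 7*y^3/12 - 73*y/4


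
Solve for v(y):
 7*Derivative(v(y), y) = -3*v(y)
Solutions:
 v(y) = C1*exp(-3*y/7)


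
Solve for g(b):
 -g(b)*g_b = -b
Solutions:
 g(b) = -sqrt(C1 + b^2)
 g(b) = sqrt(C1 + b^2)


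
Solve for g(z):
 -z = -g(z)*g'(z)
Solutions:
 g(z) = -sqrt(C1 + z^2)
 g(z) = sqrt(C1 + z^2)


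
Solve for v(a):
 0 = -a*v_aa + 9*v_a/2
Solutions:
 v(a) = C1 + C2*a^(11/2)


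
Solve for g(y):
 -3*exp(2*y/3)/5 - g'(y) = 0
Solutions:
 g(y) = C1 - 9*exp(2*y/3)/10


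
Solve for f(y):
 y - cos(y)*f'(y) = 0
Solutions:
 f(y) = C1 + Integral(y/cos(y), y)


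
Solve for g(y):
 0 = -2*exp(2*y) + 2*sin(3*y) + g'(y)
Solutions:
 g(y) = C1 + exp(2*y) + 2*cos(3*y)/3


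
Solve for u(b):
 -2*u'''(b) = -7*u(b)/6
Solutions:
 u(b) = C3*exp(126^(1/3)*b/6) + (C1*sin(14^(1/3)*3^(1/6)*b/4) + C2*cos(14^(1/3)*3^(1/6)*b/4))*exp(-126^(1/3)*b/12)


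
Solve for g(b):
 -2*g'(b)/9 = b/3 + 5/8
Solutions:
 g(b) = C1 - 3*b^2/4 - 45*b/16


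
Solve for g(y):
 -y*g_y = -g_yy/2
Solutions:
 g(y) = C1 + C2*erfi(y)


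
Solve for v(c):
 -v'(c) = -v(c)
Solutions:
 v(c) = C1*exp(c)


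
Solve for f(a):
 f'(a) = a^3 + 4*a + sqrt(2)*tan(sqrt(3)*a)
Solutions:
 f(a) = C1 + a^4/4 + 2*a^2 - sqrt(6)*log(cos(sqrt(3)*a))/3


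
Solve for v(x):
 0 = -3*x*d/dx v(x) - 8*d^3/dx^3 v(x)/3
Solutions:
 v(x) = C1 + Integral(C2*airyai(-3^(2/3)*x/2) + C3*airybi(-3^(2/3)*x/2), x)


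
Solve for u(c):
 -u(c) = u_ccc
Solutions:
 u(c) = C3*exp(-c) + (C1*sin(sqrt(3)*c/2) + C2*cos(sqrt(3)*c/2))*exp(c/2)


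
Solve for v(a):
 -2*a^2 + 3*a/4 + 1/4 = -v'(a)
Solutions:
 v(a) = C1 + 2*a^3/3 - 3*a^2/8 - a/4


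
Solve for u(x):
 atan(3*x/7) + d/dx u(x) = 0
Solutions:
 u(x) = C1 - x*atan(3*x/7) + 7*log(9*x^2 + 49)/6


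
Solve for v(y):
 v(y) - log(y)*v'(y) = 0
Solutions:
 v(y) = C1*exp(li(y))


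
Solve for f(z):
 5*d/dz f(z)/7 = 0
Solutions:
 f(z) = C1


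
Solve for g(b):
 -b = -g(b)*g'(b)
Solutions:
 g(b) = -sqrt(C1 + b^2)
 g(b) = sqrt(C1 + b^2)


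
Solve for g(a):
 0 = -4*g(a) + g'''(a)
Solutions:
 g(a) = C3*exp(2^(2/3)*a) + (C1*sin(2^(2/3)*sqrt(3)*a/2) + C2*cos(2^(2/3)*sqrt(3)*a/2))*exp(-2^(2/3)*a/2)


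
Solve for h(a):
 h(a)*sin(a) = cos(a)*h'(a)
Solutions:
 h(a) = C1/cos(a)


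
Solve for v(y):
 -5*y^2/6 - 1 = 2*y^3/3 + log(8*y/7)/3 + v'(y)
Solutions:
 v(y) = C1 - y^4/6 - 5*y^3/18 - y*log(y)/3 - 2*y/3 + y*log(7^(1/3)/2)


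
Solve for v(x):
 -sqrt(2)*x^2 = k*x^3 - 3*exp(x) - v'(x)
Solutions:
 v(x) = C1 + k*x^4/4 + sqrt(2)*x^3/3 - 3*exp(x)


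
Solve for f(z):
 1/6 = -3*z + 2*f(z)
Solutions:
 f(z) = 3*z/2 + 1/12


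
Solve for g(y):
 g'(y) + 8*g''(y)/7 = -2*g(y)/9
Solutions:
 g(y) = (C1*sin(sqrt(7)*y/48) + C2*cos(sqrt(7)*y/48))*exp(-7*y/16)


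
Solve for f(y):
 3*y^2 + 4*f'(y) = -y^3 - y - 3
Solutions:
 f(y) = C1 - y^4/16 - y^3/4 - y^2/8 - 3*y/4


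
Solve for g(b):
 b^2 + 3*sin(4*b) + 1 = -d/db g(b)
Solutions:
 g(b) = C1 - b^3/3 - b + 3*cos(4*b)/4


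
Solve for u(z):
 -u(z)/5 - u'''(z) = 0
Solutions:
 u(z) = C3*exp(-5^(2/3)*z/5) + (C1*sin(sqrt(3)*5^(2/3)*z/10) + C2*cos(sqrt(3)*5^(2/3)*z/10))*exp(5^(2/3)*z/10)


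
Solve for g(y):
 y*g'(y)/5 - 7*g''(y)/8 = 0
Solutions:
 g(y) = C1 + C2*erfi(2*sqrt(35)*y/35)


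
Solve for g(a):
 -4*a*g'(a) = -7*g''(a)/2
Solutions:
 g(a) = C1 + C2*erfi(2*sqrt(7)*a/7)


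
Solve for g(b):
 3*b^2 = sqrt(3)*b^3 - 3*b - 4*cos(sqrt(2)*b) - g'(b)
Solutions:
 g(b) = C1 + sqrt(3)*b^4/4 - b^3 - 3*b^2/2 - 2*sqrt(2)*sin(sqrt(2)*b)


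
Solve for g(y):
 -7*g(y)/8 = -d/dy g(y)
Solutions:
 g(y) = C1*exp(7*y/8)


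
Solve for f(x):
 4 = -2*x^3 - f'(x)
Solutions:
 f(x) = C1 - x^4/2 - 4*x


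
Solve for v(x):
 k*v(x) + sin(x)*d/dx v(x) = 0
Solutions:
 v(x) = C1*exp(k*(-log(cos(x) - 1) + log(cos(x) + 1))/2)


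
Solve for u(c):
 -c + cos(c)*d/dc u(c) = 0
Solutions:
 u(c) = C1 + Integral(c/cos(c), c)


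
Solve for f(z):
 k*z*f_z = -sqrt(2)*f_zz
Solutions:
 f(z) = Piecewise((-2^(3/4)*sqrt(pi)*C1*erf(2^(1/4)*sqrt(k)*z/2)/(2*sqrt(k)) - C2, (k > 0) | (k < 0)), (-C1*z - C2, True))


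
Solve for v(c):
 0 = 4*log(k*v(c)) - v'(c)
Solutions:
 li(k*v(c))/k = C1 + 4*c


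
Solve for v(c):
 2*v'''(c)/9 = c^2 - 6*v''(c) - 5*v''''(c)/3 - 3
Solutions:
 v(c) = C1 + C2*c + c^4/72 - c^3/486 - 1295*c^2/4374 + (C3*sin(sqrt(809)*c/15) + C4*cos(sqrt(809)*c/15))*exp(-c/15)


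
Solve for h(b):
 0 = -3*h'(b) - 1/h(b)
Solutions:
 h(b) = -sqrt(C1 - 6*b)/3
 h(b) = sqrt(C1 - 6*b)/3


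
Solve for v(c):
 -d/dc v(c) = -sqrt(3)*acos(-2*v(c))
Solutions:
 Integral(1/acos(-2*_y), (_y, v(c))) = C1 + sqrt(3)*c


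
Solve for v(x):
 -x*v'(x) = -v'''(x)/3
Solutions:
 v(x) = C1 + Integral(C2*airyai(3^(1/3)*x) + C3*airybi(3^(1/3)*x), x)


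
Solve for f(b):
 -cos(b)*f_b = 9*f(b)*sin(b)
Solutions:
 f(b) = C1*cos(b)^9


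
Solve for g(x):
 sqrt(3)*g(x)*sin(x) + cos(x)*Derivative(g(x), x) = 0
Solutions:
 g(x) = C1*cos(x)^(sqrt(3))


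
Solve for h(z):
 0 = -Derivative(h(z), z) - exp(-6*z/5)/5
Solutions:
 h(z) = C1 + exp(-6*z/5)/6


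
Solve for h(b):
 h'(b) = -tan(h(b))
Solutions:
 h(b) = pi - asin(C1*exp(-b))
 h(b) = asin(C1*exp(-b))


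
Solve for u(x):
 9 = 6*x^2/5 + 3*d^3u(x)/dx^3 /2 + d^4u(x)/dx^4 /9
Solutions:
 u(x) = C1 + C2*x + C3*x^2 + C4*exp(-27*x/2) - x^5/75 + 2*x^4/405 + 10919*x^3/10935


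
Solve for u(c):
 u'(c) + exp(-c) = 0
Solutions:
 u(c) = C1 + exp(-c)


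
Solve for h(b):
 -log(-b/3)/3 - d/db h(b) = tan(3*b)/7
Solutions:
 h(b) = C1 - b*log(-b)/3 + b/3 + b*log(3)/3 + log(cos(3*b))/21


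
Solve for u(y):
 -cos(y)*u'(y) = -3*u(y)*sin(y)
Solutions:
 u(y) = C1/cos(y)^3


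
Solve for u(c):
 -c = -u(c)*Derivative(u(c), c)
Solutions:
 u(c) = -sqrt(C1 + c^2)
 u(c) = sqrt(C1 + c^2)


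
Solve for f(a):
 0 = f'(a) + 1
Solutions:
 f(a) = C1 - a


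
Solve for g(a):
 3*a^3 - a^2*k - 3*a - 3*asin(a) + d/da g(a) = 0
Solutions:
 g(a) = C1 - 3*a^4/4 + a^3*k/3 + 3*a^2/2 + 3*a*asin(a) + 3*sqrt(1 - a^2)


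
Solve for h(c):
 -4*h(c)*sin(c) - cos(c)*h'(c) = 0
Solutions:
 h(c) = C1*cos(c)^4


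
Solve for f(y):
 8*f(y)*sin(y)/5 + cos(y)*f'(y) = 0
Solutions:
 f(y) = C1*cos(y)^(8/5)


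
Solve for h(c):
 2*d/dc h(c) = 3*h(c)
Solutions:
 h(c) = C1*exp(3*c/2)


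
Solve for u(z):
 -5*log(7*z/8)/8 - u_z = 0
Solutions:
 u(z) = C1 - 5*z*log(z)/8 - 5*z*log(7)/8 + 5*z/8 + 15*z*log(2)/8


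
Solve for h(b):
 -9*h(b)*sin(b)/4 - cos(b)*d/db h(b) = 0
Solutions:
 h(b) = C1*cos(b)^(9/4)


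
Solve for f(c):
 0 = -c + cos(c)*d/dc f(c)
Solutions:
 f(c) = C1 + Integral(c/cos(c), c)


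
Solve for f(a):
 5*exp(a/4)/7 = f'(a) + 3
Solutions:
 f(a) = C1 - 3*a + 20*exp(a/4)/7


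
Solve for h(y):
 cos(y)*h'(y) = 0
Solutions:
 h(y) = C1


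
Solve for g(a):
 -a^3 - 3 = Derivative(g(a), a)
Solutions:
 g(a) = C1 - a^4/4 - 3*a


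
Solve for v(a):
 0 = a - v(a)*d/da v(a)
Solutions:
 v(a) = -sqrt(C1 + a^2)
 v(a) = sqrt(C1 + a^2)


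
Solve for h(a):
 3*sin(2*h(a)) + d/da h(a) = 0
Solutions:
 h(a) = pi - acos((-C1 - exp(12*a))/(C1 - exp(12*a)))/2
 h(a) = acos((-C1 - exp(12*a))/(C1 - exp(12*a)))/2


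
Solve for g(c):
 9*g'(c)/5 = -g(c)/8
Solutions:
 g(c) = C1*exp(-5*c/72)


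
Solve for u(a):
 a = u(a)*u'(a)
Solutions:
 u(a) = -sqrt(C1 + a^2)
 u(a) = sqrt(C1 + a^2)


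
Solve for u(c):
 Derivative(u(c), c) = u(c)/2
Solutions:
 u(c) = C1*exp(c/2)


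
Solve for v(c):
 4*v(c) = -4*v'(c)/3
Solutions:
 v(c) = C1*exp(-3*c)


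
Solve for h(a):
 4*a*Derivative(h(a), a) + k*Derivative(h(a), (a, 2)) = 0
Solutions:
 h(a) = C1 + C2*sqrt(k)*erf(sqrt(2)*a*sqrt(1/k))


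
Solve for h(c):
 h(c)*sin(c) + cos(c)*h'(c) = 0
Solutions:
 h(c) = C1*cos(c)


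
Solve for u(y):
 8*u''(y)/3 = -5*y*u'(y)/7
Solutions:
 u(y) = C1 + C2*erf(sqrt(105)*y/28)


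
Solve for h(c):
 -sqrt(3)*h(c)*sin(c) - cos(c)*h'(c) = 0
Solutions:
 h(c) = C1*cos(c)^(sqrt(3))


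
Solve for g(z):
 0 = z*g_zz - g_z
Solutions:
 g(z) = C1 + C2*z^2


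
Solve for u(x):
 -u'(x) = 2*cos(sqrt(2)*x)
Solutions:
 u(x) = C1 - sqrt(2)*sin(sqrt(2)*x)


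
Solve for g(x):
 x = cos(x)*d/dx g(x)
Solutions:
 g(x) = C1 + Integral(x/cos(x), x)


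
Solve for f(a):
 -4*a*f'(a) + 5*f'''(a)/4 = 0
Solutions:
 f(a) = C1 + Integral(C2*airyai(2*2^(1/3)*5^(2/3)*a/5) + C3*airybi(2*2^(1/3)*5^(2/3)*a/5), a)


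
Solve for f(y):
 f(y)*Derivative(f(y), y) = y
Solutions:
 f(y) = -sqrt(C1 + y^2)
 f(y) = sqrt(C1 + y^2)


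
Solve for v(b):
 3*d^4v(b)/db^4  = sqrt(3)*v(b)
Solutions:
 v(b) = C1*exp(-3^(7/8)*b/3) + C2*exp(3^(7/8)*b/3) + C3*sin(3^(7/8)*b/3) + C4*cos(3^(7/8)*b/3)


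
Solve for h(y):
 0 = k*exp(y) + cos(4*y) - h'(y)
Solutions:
 h(y) = C1 + k*exp(y) + sin(4*y)/4


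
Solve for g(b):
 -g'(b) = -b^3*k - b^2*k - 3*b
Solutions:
 g(b) = C1 + b^4*k/4 + b^3*k/3 + 3*b^2/2


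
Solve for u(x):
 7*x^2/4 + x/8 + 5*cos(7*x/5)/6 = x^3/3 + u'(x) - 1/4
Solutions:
 u(x) = C1 - x^4/12 + 7*x^3/12 + x^2/16 + x/4 + 25*sin(7*x/5)/42


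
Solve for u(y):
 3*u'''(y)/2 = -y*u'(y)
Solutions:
 u(y) = C1 + Integral(C2*airyai(-2^(1/3)*3^(2/3)*y/3) + C3*airybi(-2^(1/3)*3^(2/3)*y/3), y)


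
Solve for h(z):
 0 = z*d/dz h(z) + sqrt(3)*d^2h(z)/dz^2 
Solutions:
 h(z) = C1 + C2*erf(sqrt(2)*3^(3/4)*z/6)


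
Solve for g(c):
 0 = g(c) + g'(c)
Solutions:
 g(c) = C1*exp(-c)


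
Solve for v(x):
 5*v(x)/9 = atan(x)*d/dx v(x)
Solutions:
 v(x) = C1*exp(5*Integral(1/atan(x), x)/9)


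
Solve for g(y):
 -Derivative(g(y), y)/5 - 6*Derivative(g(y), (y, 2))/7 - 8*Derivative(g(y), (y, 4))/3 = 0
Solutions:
 g(y) = C1 + C2*exp(y*(-10*3^(2/3)*490^(1/3)/(49 + sqrt(4501))^(1/3) + 2100^(1/3)*(49 + sqrt(4501))^(1/3))/280)*sin(3^(1/6)*y*(30*490^(1/3)/(49 + sqrt(4501))^(1/3) + 3^(2/3)*700^(1/3)*(49 + sqrt(4501))^(1/3))/280) + C3*exp(y*(-10*3^(2/3)*490^(1/3)/(49 + sqrt(4501))^(1/3) + 2100^(1/3)*(49 + sqrt(4501))^(1/3))/280)*cos(3^(1/6)*y*(30*490^(1/3)/(49 + sqrt(4501))^(1/3) + 3^(2/3)*700^(1/3)*(49 + sqrt(4501))^(1/3))/280) + C4*exp(-y*(-10*3^(2/3)*490^(1/3)/(49 + sqrt(4501))^(1/3) + 2100^(1/3)*(49 + sqrt(4501))^(1/3))/140)


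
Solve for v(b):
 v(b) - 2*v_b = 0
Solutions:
 v(b) = C1*exp(b/2)


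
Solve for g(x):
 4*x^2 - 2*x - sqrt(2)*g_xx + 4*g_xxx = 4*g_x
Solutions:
 g(x) = C1 + C2*exp(x*(sqrt(2) + sqrt(66))/8) + C3*exp(x*(-sqrt(66) + sqrt(2))/8) + x^3/3 - sqrt(2)*x^2/4 - x^2/4 + sqrt(2)*x/8 + 9*x/4


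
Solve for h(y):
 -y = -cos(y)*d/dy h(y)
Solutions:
 h(y) = C1 + Integral(y/cos(y), y)


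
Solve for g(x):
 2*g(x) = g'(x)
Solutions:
 g(x) = C1*exp(2*x)


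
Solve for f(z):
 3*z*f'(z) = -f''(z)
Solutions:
 f(z) = C1 + C2*erf(sqrt(6)*z/2)


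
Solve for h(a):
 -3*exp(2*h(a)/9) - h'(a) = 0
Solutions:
 h(a) = 9*log(-sqrt(-1/(C1 - 3*a))) - 9*log(2)/2 + 9*log(3)
 h(a) = 9*log(-1/(C1 - 3*a))/2 - 9*log(2)/2 + 9*log(3)


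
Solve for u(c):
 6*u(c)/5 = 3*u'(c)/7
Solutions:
 u(c) = C1*exp(14*c/5)


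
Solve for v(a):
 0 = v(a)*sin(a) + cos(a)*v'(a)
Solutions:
 v(a) = C1*cos(a)


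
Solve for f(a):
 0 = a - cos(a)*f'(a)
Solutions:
 f(a) = C1 + Integral(a/cos(a), a)


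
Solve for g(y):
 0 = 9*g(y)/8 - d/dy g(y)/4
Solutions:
 g(y) = C1*exp(9*y/2)


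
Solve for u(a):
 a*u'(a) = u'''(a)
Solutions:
 u(a) = C1 + Integral(C2*airyai(a) + C3*airybi(a), a)


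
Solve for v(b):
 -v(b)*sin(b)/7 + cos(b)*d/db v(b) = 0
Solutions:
 v(b) = C1/cos(b)^(1/7)


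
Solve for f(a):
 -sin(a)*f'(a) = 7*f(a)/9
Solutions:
 f(a) = C1*(cos(a) + 1)^(7/18)/(cos(a) - 1)^(7/18)


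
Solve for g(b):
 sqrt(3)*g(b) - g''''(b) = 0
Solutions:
 g(b) = C1*exp(-3^(1/8)*b) + C2*exp(3^(1/8)*b) + C3*sin(3^(1/8)*b) + C4*cos(3^(1/8)*b)


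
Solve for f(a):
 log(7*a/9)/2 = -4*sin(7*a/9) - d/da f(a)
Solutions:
 f(a) = C1 - a*log(a)/2 - a*log(7)/2 + a/2 + a*log(3) + 36*cos(7*a/9)/7


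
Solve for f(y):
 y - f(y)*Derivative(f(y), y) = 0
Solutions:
 f(y) = -sqrt(C1 + y^2)
 f(y) = sqrt(C1 + y^2)


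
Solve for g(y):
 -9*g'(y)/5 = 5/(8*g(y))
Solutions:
 g(y) = -sqrt(C1 - 25*y)/6
 g(y) = sqrt(C1 - 25*y)/6


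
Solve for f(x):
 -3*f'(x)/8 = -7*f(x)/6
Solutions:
 f(x) = C1*exp(28*x/9)


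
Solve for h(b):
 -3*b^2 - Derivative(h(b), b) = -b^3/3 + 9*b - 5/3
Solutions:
 h(b) = C1 + b^4/12 - b^3 - 9*b^2/2 + 5*b/3


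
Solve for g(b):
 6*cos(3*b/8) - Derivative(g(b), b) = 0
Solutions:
 g(b) = C1 + 16*sin(3*b/8)


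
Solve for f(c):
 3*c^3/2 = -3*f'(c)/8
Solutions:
 f(c) = C1 - c^4


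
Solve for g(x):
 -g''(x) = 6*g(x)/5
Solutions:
 g(x) = C1*sin(sqrt(30)*x/5) + C2*cos(sqrt(30)*x/5)


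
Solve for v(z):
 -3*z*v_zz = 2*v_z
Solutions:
 v(z) = C1 + C2*z^(1/3)


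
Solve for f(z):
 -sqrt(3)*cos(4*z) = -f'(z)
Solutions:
 f(z) = C1 + sqrt(3)*sin(4*z)/4


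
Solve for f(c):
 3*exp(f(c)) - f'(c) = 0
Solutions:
 f(c) = log(-1/(C1 + 3*c))


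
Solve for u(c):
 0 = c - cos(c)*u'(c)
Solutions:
 u(c) = C1 + Integral(c/cos(c), c)


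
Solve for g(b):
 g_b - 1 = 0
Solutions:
 g(b) = C1 + b


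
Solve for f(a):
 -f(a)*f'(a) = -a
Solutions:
 f(a) = -sqrt(C1 + a^2)
 f(a) = sqrt(C1 + a^2)


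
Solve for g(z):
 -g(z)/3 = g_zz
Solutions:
 g(z) = C1*sin(sqrt(3)*z/3) + C2*cos(sqrt(3)*z/3)


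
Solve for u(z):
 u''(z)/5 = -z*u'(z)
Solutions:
 u(z) = C1 + C2*erf(sqrt(10)*z/2)


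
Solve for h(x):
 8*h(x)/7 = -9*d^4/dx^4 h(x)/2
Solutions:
 h(x) = (C1*sin(sqrt(6)*7^(3/4)*x/21) + C2*cos(sqrt(6)*7^(3/4)*x/21))*exp(-sqrt(6)*7^(3/4)*x/21) + (C3*sin(sqrt(6)*7^(3/4)*x/21) + C4*cos(sqrt(6)*7^(3/4)*x/21))*exp(sqrt(6)*7^(3/4)*x/21)


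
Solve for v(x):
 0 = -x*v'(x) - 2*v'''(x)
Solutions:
 v(x) = C1 + Integral(C2*airyai(-2^(2/3)*x/2) + C3*airybi(-2^(2/3)*x/2), x)


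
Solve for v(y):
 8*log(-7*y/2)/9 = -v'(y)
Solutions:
 v(y) = C1 - 8*y*log(-y)/9 + 8*y*(-log(7) + log(2) + 1)/9


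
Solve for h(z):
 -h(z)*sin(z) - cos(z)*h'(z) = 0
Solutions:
 h(z) = C1*cos(z)


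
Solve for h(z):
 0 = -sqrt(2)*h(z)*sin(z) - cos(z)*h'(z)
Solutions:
 h(z) = C1*cos(z)^(sqrt(2))


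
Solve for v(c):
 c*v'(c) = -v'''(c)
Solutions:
 v(c) = C1 + Integral(C2*airyai(-c) + C3*airybi(-c), c)


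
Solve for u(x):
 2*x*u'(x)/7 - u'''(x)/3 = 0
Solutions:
 u(x) = C1 + Integral(C2*airyai(6^(1/3)*7^(2/3)*x/7) + C3*airybi(6^(1/3)*7^(2/3)*x/7), x)


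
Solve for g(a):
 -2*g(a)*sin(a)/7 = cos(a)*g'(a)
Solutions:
 g(a) = C1*cos(a)^(2/7)


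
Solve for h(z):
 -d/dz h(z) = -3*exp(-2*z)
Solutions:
 h(z) = C1 - 3*exp(-2*z)/2


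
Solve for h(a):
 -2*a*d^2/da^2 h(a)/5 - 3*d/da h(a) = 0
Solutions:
 h(a) = C1 + C2/a^(13/2)


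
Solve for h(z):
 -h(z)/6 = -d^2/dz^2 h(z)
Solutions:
 h(z) = C1*exp(-sqrt(6)*z/6) + C2*exp(sqrt(6)*z/6)


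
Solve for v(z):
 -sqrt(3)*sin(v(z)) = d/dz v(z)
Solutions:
 v(z) = -acos((-C1 - exp(2*sqrt(3)*z))/(C1 - exp(2*sqrt(3)*z))) + 2*pi
 v(z) = acos((-C1 - exp(2*sqrt(3)*z))/(C1 - exp(2*sqrt(3)*z)))


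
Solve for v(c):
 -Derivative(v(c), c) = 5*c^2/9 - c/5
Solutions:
 v(c) = C1 - 5*c^3/27 + c^2/10


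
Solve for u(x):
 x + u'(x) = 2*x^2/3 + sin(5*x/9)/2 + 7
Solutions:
 u(x) = C1 + 2*x^3/9 - x^2/2 + 7*x - 9*cos(5*x/9)/10


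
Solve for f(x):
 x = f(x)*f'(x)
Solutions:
 f(x) = -sqrt(C1 + x^2)
 f(x) = sqrt(C1 + x^2)


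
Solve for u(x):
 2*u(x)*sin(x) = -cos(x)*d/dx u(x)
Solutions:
 u(x) = C1*cos(x)^2


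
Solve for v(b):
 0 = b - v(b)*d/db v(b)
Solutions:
 v(b) = -sqrt(C1 + b^2)
 v(b) = sqrt(C1 + b^2)


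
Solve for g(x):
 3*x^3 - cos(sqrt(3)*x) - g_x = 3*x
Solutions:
 g(x) = C1 + 3*x^4/4 - 3*x^2/2 - sqrt(3)*sin(sqrt(3)*x)/3


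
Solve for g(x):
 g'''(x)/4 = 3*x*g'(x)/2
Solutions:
 g(x) = C1 + Integral(C2*airyai(6^(1/3)*x) + C3*airybi(6^(1/3)*x), x)


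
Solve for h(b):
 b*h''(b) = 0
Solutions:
 h(b) = C1 + C2*b


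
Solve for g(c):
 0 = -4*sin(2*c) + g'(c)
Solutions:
 g(c) = C1 - 2*cos(2*c)


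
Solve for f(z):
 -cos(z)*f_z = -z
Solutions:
 f(z) = C1 + Integral(z/cos(z), z)


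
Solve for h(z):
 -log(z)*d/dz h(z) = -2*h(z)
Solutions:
 h(z) = C1*exp(2*li(z))


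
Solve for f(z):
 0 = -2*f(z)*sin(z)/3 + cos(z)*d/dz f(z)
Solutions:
 f(z) = C1/cos(z)^(2/3)


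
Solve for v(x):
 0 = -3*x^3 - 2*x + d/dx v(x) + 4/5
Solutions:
 v(x) = C1 + 3*x^4/4 + x^2 - 4*x/5


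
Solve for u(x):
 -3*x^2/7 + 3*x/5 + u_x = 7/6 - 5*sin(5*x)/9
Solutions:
 u(x) = C1 + x^3/7 - 3*x^2/10 + 7*x/6 + cos(5*x)/9


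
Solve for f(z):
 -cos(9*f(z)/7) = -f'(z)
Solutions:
 -z - 7*log(sin(9*f(z)/7) - 1)/18 + 7*log(sin(9*f(z)/7) + 1)/18 = C1


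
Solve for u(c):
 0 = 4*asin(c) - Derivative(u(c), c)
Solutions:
 u(c) = C1 + 4*c*asin(c) + 4*sqrt(1 - c^2)


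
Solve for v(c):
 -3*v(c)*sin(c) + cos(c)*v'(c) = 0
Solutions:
 v(c) = C1/cos(c)^3


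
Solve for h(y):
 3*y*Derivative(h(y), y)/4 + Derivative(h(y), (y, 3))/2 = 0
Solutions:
 h(y) = C1 + Integral(C2*airyai(-2^(2/3)*3^(1/3)*y/2) + C3*airybi(-2^(2/3)*3^(1/3)*y/2), y)


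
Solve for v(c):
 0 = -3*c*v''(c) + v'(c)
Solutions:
 v(c) = C1 + C2*c^(4/3)


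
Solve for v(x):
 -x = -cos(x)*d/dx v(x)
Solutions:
 v(x) = C1 + Integral(x/cos(x), x)


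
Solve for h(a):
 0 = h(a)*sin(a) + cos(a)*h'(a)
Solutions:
 h(a) = C1*cos(a)


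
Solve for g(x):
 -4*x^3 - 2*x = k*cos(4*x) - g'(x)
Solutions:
 g(x) = C1 + k*sin(4*x)/4 + x^4 + x^2


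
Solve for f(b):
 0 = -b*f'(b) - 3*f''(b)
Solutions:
 f(b) = C1 + C2*erf(sqrt(6)*b/6)


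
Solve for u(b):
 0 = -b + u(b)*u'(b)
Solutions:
 u(b) = -sqrt(C1 + b^2)
 u(b) = sqrt(C1 + b^2)


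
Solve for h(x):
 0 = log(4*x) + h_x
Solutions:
 h(x) = C1 - x*log(x) - x*log(4) + x


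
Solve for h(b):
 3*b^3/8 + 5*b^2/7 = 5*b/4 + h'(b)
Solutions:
 h(b) = C1 + 3*b^4/32 + 5*b^3/21 - 5*b^2/8


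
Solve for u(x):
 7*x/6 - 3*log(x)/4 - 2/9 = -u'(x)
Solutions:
 u(x) = C1 - 7*x^2/12 + 3*x*log(x)/4 - 19*x/36


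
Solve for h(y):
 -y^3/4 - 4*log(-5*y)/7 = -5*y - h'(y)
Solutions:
 h(y) = C1 + y^4/16 - 5*y^2/2 + 4*y*log(-y)/7 + 4*y*(-1 + log(5))/7


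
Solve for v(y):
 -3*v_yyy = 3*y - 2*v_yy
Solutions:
 v(y) = C1 + C2*y + C3*exp(2*y/3) + y^3/4 + 9*y^2/8


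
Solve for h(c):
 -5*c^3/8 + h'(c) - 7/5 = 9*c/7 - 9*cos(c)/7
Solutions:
 h(c) = C1 + 5*c^4/32 + 9*c^2/14 + 7*c/5 - 9*sin(c)/7


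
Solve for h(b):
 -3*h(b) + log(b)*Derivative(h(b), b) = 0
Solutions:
 h(b) = C1*exp(3*li(b))


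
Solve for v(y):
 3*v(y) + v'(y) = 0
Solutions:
 v(y) = C1*exp(-3*y)


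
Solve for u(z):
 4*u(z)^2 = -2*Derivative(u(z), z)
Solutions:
 u(z) = 1/(C1 + 2*z)


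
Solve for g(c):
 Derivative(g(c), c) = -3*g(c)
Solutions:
 g(c) = C1*exp(-3*c)


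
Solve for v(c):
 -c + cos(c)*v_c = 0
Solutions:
 v(c) = C1 + Integral(c/cos(c), c)


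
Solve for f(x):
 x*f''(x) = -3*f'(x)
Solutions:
 f(x) = C1 + C2/x^2


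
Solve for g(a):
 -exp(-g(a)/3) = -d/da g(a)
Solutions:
 g(a) = 3*log(C1 + a/3)


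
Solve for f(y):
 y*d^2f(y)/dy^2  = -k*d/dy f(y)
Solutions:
 f(y) = C1 + y^(1 - re(k))*(C2*sin(log(y)*Abs(im(k))) + C3*cos(log(y)*im(k)))


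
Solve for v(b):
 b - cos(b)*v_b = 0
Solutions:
 v(b) = C1 + Integral(b/cos(b), b)


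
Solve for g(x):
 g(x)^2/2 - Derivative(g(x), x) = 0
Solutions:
 g(x) = -2/(C1 + x)


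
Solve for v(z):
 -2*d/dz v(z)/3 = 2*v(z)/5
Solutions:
 v(z) = C1*exp(-3*z/5)


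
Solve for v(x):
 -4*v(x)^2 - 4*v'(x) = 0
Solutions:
 v(x) = 1/(C1 + x)


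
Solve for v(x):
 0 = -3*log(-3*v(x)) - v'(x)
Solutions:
 Integral(1/(log(-_y) + log(3)), (_y, v(x)))/3 = C1 - x


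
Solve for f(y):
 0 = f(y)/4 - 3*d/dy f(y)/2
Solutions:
 f(y) = C1*exp(y/6)


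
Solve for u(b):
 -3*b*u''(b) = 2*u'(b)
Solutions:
 u(b) = C1 + C2*b^(1/3)


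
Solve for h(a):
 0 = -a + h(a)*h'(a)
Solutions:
 h(a) = -sqrt(C1 + a^2)
 h(a) = sqrt(C1 + a^2)


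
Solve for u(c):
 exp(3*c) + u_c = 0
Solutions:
 u(c) = C1 - exp(3*c)/3


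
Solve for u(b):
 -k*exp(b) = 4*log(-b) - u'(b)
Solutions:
 u(b) = C1 + 4*b*log(-b) - 4*b + k*exp(b)


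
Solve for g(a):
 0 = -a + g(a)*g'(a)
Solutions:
 g(a) = -sqrt(C1 + a^2)
 g(a) = sqrt(C1 + a^2)


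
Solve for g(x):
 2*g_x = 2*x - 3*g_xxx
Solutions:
 g(x) = C1 + C2*sin(sqrt(6)*x/3) + C3*cos(sqrt(6)*x/3) + x^2/2


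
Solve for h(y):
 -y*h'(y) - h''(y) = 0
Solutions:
 h(y) = C1 + C2*erf(sqrt(2)*y/2)


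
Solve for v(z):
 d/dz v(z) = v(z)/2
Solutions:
 v(z) = C1*exp(z/2)


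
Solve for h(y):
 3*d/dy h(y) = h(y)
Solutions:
 h(y) = C1*exp(y/3)


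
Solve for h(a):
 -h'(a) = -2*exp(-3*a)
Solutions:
 h(a) = C1 - 2*exp(-3*a)/3


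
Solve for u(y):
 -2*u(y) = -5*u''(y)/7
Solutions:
 u(y) = C1*exp(-sqrt(70)*y/5) + C2*exp(sqrt(70)*y/5)


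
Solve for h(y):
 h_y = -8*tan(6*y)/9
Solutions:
 h(y) = C1 + 4*log(cos(6*y))/27


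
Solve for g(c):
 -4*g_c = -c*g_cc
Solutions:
 g(c) = C1 + C2*c^5


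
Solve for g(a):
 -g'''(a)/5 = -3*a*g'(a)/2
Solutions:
 g(a) = C1 + Integral(C2*airyai(15^(1/3)*2^(2/3)*a/2) + C3*airybi(15^(1/3)*2^(2/3)*a/2), a)


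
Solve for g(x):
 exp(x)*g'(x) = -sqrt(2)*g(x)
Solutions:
 g(x) = C1*exp(sqrt(2)*exp(-x))


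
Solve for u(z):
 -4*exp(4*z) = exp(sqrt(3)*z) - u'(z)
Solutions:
 u(z) = C1 + exp(4*z) + sqrt(3)*exp(sqrt(3)*z)/3


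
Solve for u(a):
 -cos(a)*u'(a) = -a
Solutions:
 u(a) = C1 + Integral(a/cos(a), a)


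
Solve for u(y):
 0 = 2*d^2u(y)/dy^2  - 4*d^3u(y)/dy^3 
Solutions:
 u(y) = C1 + C2*y + C3*exp(y/2)


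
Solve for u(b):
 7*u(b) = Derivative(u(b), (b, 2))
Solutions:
 u(b) = C1*exp(-sqrt(7)*b) + C2*exp(sqrt(7)*b)


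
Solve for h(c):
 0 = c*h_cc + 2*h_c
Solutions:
 h(c) = C1 + C2/c


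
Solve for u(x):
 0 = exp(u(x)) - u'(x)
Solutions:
 u(x) = log(-1/(C1 + x))


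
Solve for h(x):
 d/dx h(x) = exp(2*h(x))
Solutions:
 h(x) = log(-sqrt(-1/(C1 + x))) - log(2)/2
 h(x) = log(-1/(C1 + x))/2 - log(2)/2


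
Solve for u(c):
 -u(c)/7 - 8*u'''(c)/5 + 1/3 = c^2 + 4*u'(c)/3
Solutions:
 u(c) = C1*exp(70^(1/3)*c*(-28*5^(1/3)/(27 + sqrt(8569))^(1/3) + 14^(1/3)*(27 + sqrt(8569))^(1/3))/168)*sin(sqrt(3)*70^(1/3)*c*(28*5^(1/3)/(27 + sqrt(8569))^(1/3) + 14^(1/3)*(27 + sqrt(8569))^(1/3))/168) + C2*exp(70^(1/3)*c*(-28*5^(1/3)/(27 + sqrt(8569))^(1/3) + 14^(1/3)*(27 + sqrt(8569))^(1/3))/168)*cos(sqrt(3)*70^(1/3)*c*(28*5^(1/3)/(27 + sqrt(8569))^(1/3) + 14^(1/3)*(27 + sqrt(8569))^(1/3))/168) + C3*exp(-70^(1/3)*c*(-28*5^(1/3)/(27 + sqrt(8569))^(1/3) + 14^(1/3)*(27 + sqrt(8569))^(1/3))/84) - 7*c^2 + 392*c/3 - 10955/9


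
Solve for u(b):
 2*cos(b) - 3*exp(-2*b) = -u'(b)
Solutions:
 u(b) = C1 - 2*sin(b) - 3*exp(-2*b)/2


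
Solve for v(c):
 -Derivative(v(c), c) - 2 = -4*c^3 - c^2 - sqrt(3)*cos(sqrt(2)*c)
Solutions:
 v(c) = C1 + c^4 + c^3/3 - 2*c + sqrt(6)*sin(sqrt(2)*c)/2


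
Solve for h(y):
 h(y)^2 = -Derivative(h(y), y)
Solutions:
 h(y) = 1/(C1 + y)


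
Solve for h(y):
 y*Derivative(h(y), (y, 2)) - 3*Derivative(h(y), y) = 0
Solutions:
 h(y) = C1 + C2*y^4


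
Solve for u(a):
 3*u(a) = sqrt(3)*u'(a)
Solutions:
 u(a) = C1*exp(sqrt(3)*a)


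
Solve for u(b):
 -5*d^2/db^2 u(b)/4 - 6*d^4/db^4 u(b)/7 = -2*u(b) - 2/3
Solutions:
 u(b) = C1*exp(-sqrt(3)*b*sqrt(-35 + sqrt(6601))/12) + C2*exp(sqrt(3)*b*sqrt(-35 + sqrt(6601))/12) + C3*sin(sqrt(3)*b*sqrt(35 + sqrt(6601))/12) + C4*cos(sqrt(3)*b*sqrt(35 + sqrt(6601))/12) - 1/3


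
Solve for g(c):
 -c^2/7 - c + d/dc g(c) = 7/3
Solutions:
 g(c) = C1 + c^3/21 + c^2/2 + 7*c/3


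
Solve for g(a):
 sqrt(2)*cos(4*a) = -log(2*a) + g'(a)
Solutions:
 g(a) = C1 + a*log(a) - a + a*log(2) + sqrt(2)*sin(4*a)/4


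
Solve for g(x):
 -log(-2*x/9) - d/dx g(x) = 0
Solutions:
 g(x) = C1 - x*log(-x) + x*(-log(2) + 1 + 2*log(3))


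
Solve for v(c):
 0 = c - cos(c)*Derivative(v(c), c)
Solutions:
 v(c) = C1 + Integral(c/cos(c), c)


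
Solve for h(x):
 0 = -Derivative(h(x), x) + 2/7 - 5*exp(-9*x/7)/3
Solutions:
 h(x) = C1 + 2*x/7 + 35*exp(-9*x/7)/27


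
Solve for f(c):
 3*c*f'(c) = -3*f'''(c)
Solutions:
 f(c) = C1 + Integral(C2*airyai(-c) + C3*airybi(-c), c)


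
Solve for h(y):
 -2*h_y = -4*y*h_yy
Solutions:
 h(y) = C1 + C2*y^(3/2)


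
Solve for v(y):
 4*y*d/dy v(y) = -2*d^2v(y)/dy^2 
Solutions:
 v(y) = C1 + C2*erf(y)


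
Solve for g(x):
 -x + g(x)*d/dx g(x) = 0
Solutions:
 g(x) = -sqrt(C1 + x^2)
 g(x) = sqrt(C1 + x^2)


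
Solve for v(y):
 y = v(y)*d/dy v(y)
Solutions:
 v(y) = -sqrt(C1 + y^2)
 v(y) = sqrt(C1 + y^2)


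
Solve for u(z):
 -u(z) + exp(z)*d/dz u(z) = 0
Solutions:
 u(z) = C1*exp(-exp(-z))


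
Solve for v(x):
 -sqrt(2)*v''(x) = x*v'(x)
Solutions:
 v(x) = C1 + C2*erf(2^(1/4)*x/2)


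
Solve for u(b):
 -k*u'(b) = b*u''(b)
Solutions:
 u(b) = C1 + b^(1 - re(k))*(C2*sin(log(b)*Abs(im(k))) + C3*cos(log(b)*im(k)))


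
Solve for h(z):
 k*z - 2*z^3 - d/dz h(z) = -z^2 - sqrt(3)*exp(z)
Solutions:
 h(z) = C1 + k*z^2/2 - z^4/2 + z^3/3 + sqrt(3)*exp(z)


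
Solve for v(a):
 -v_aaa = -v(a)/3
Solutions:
 v(a) = C3*exp(3^(2/3)*a/3) + (C1*sin(3^(1/6)*a/2) + C2*cos(3^(1/6)*a/2))*exp(-3^(2/3)*a/6)


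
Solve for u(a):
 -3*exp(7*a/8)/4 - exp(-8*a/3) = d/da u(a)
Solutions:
 u(a) = C1 - 6*exp(7*a/8)/7 + 3*exp(-8*a/3)/8


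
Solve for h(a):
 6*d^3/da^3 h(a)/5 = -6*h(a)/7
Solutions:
 h(a) = C3*exp(-5^(1/3)*7^(2/3)*a/7) + (C1*sin(sqrt(3)*5^(1/3)*7^(2/3)*a/14) + C2*cos(sqrt(3)*5^(1/3)*7^(2/3)*a/14))*exp(5^(1/3)*7^(2/3)*a/14)


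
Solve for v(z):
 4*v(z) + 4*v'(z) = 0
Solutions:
 v(z) = C1*exp(-z)


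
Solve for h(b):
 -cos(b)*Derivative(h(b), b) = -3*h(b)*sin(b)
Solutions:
 h(b) = C1/cos(b)^3


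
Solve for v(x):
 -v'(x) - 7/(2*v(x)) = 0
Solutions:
 v(x) = -sqrt(C1 - 7*x)
 v(x) = sqrt(C1 - 7*x)


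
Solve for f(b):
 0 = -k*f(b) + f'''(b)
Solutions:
 f(b) = C1*exp(b*k^(1/3)) + C2*exp(b*k^(1/3)*(-1 + sqrt(3)*I)/2) + C3*exp(-b*k^(1/3)*(1 + sqrt(3)*I)/2)


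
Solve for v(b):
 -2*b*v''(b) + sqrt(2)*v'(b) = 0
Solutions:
 v(b) = C1 + C2*b^(sqrt(2)/2 + 1)


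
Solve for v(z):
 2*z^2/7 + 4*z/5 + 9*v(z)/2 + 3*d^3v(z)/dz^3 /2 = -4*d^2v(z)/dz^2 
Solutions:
 v(z) = C3*exp(-3*z) - 4*z^2/63 - 8*z/45 + (C1*sin(sqrt(35)*z/6) + C2*cos(sqrt(35)*z/6))*exp(z/6) + 64/567


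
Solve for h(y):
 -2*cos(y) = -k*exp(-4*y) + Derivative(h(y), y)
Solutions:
 h(y) = C1 - k*exp(-4*y)/4 - 2*sin(y)


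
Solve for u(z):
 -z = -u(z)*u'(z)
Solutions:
 u(z) = -sqrt(C1 + z^2)
 u(z) = sqrt(C1 + z^2)


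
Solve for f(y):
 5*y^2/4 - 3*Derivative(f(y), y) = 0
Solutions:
 f(y) = C1 + 5*y^3/36


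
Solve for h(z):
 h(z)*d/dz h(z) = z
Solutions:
 h(z) = -sqrt(C1 + z^2)
 h(z) = sqrt(C1 + z^2)


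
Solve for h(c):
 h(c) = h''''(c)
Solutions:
 h(c) = C1*exp(-c) + C2*exp(c) + C3*sin(c) + C4*cos(c)


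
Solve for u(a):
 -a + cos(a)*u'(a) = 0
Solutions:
 u(a) = C1 + Integral(a/cos(a), a)


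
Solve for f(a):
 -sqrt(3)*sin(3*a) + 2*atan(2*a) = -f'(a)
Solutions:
 f(a) = C1 - 2*a*atan(2*a) + log(4*a^2 + 1)/2 - sqrt(3)*cos(3*a)/3


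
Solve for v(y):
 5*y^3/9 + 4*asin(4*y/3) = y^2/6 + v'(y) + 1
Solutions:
 v(y) = C1 + 5*y^4/36 - y^3/18 + 4*y*asin(4*y/3) - y + sqrt(9 - 16*y^2)


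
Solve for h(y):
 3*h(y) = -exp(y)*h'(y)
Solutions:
 h(y) = C1*exp(3*exp(-y))


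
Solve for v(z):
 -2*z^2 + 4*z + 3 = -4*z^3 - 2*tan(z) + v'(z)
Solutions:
 v(z) = C1 + z^4 - 2*z^3/3 + 2*z^2 + 3*z - 2*log(cos(z))


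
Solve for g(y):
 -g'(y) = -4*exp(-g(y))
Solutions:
 g(y) = log(C1 + 4*y)


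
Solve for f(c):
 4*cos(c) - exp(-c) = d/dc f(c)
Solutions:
 f(c) = C1 + 4*sin(c) + exp(-c)


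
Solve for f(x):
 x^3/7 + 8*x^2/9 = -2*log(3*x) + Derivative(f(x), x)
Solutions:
 f(x) = C1 + x^4/28 + 8*x^3/27 + 2*x*log(x) - 2*x + x*log(9)


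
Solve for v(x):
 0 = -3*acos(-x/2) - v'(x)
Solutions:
 v(x) = C1 - 3*x*acos(-x/2) - 3*sqrt(4 - x^2)


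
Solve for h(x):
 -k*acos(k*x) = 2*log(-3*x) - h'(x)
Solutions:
 h(x) = C1 + k*Piecewise((x*acos(k*x) - sqrt(-k^2*x^2 + 1)/k, Ne(k, 0)), (pi*x/2, True)) + 2*x*log(-x) - 2*x + 2*x*log(3)


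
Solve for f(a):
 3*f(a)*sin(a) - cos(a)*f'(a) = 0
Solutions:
 f(a) = C1/cos(a)^3


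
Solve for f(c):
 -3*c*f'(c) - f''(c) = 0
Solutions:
 f(c) = C1 + C2*erf(sqrt(6)*c/2)


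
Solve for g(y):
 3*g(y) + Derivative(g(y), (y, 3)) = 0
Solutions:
 g(y) = C3*exp(-3^(1/3)*y) + (C1*sin(3^(5/6)*y/2) + C2*cos(3^(5/6)*y/2))*exp(3^(1/3)*y/2)


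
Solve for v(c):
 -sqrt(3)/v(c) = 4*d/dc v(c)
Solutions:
 v(c) = -sqrt(C1 - 2*sqrt(3)*c)/2
 v(c) = sqrt(C1 - 2*sqrt(3)*c)/2


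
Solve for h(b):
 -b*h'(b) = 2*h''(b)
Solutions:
 h(b) = C1 + C2*erf(b/2)


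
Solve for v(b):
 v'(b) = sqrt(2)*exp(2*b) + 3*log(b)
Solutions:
 v(b) = C1 + 3*b*log(b) - 3*b + sqrt(2)*exp(2*b)/2


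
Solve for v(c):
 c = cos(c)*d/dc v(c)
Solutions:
 v(c) = C1 + Integral(c/cos(c), c)


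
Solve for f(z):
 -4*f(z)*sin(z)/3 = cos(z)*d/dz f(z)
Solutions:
 f(z) = C1*cos(z)^(4/3)


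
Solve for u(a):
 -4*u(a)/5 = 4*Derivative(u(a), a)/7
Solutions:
 u(a) = C1*exp(-7*a/5)


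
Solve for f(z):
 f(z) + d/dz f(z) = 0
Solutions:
 f(z) = C1*exp(-z)


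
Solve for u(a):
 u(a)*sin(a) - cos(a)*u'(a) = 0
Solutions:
 u(a) = C1/cos(a)


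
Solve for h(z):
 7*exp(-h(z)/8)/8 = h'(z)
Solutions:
 h(z) = 8*log(C1 + 7*z/64)


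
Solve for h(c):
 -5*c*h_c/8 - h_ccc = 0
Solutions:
 h(c) = C1 + Integral(C2*airyai(-5^(1/3)*c/2) + C3*airybi(-5^(1/3)*c/2), c)


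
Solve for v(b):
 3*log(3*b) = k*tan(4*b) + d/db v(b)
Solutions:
 v(b) = C1 + 3*b*log(b) - 3*b + 3*b*log(3) + k*log(cos(4*b))/4


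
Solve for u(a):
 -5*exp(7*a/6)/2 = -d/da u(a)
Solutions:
 u(a) = C1 + 15*exp(7*a/6)/7


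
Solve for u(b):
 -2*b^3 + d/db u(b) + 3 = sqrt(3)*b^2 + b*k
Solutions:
 u(b) = C1 + b^4/2 + sqrt(3)*b^3/3 + b^2*k/2 - 3*b


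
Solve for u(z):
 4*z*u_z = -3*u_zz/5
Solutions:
 u(z) = C1 + C2*erf(sqrt(30)*z/3)


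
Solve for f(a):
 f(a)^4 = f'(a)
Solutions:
 f(a) = (-1/(C1 + 3*a))^(1/3)
 f(a) = (-1/(C1 + a))^(1/3)*(-3^(2/3) - 3*3^(1/6)*I)/6
 f(a) = (-1/(C1 + a))^(1/3)*(-3^(2/3) + 3*3^(1/6)*I)/6


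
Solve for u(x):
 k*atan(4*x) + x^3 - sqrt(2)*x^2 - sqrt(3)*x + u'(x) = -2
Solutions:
 u(x) = C1 - k*(x*atan(4*x) - log(16*x^2 + 1)/8) - x^4/4 + sqrt(2)*x^3/3 + sqrt(3)*x^2/2 - 2*x


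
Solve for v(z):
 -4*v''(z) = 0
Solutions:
 v(z) = C1 + C2*z


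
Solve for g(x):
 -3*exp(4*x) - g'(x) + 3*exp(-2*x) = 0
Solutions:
 g(x) = C1 - 3*exp(4*x)/4 - 3*exp(-2*x)/2


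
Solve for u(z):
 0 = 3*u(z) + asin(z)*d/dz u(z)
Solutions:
 u(z) = C1*exp(-3*Integral(1/asin(z), z))


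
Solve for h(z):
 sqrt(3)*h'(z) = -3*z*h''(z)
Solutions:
 h(z) = C1 + C2*z^(1 - sqrt(3)/3)


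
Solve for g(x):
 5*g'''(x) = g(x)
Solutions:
 g(x) = C3*exp(5^(2/3)*x/5) + (C1*sin(sqrt(3)*5^(2/3)*x/10) + C2*cos(sqrt(3)*5^(2/3)*x/10))*exp(-5^(2/3)*x/10)


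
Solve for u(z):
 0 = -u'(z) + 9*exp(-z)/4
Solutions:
 u(z) = C1 - 9*exp(-z)/4


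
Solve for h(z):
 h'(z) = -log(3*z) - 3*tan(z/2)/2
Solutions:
 h(z) = C1 - z*log(z) - z*log(3) + z + 3*log(cos(z/2))


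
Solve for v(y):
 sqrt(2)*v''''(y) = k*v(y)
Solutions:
 v(y) = C1*exp(-2^(7/8)*k^(1/4)*y/2) + C2*exp(2^(7/8)*k^(1/4)*y/2) + C3*exp(-2^(7/8)*I*k^(1/4)*y/2) + C4*exp(2^(7/8)*I*k^(1/4)*y/2)
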